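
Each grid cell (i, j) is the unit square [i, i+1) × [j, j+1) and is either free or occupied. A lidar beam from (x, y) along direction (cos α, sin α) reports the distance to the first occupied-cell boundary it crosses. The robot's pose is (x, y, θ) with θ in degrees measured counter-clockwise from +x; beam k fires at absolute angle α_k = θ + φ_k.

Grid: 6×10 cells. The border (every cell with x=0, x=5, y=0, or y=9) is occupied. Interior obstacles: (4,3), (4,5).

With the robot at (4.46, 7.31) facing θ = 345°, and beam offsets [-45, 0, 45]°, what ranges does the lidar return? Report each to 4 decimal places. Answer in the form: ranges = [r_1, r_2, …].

ranges = [1.0800, 0.5590, 0.6235]

beam 1: φ=-45°, α=300°
  d=(0.5000,-0.8660)  start (4,7)  tX=1.0800 tY=0.3580  stride 1/|dx|=2.0000 1/|dy|=1.1547
    cross y-line → (4,6), t=0.3580
    cross x-line → (5,6), t=1.0800 (wall)
  → r_1 = 1.0800
beam 2: φ=0°, α=345°
  d=(0.9659,-0.2588)  start (4,7)  tX=0.5590 tY=1.1977  stride 1/|dx|=1.0353 1/|dy|=3.8637
    cross x-line → (5,7), t=0.5590 (wall)
  → r_2 = 0.5590
beam 3: φ=45°, α=30°
  d=(0.8660,0.5000)  start (4,7)  tX=0.6235 tY=1.3800  stride 1/|dx|=1.1547 1/|dy|=2.0000
    cross x-line → (5,7), t=0.6235 (wall)
  → r_3 = 0.6235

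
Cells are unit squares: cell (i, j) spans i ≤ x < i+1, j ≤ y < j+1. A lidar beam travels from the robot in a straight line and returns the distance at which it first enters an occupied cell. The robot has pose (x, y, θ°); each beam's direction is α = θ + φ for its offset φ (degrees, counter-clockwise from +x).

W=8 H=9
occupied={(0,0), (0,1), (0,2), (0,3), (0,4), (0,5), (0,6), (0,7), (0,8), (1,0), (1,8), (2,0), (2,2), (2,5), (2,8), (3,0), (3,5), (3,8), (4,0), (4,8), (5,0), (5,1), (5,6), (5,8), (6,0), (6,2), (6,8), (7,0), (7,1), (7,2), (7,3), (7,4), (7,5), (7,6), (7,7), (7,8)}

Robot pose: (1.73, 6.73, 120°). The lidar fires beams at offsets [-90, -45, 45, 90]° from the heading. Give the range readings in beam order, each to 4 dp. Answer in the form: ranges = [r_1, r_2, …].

ranges = [2.5400, 1.3148, 0.7558, 0.8429]

beam 1: φ=-90°, α=30°
  dir = (cos 30°, sin 30°) = (0.8660, 0.5000); from cell (1,6)
  next x-line at t=0.3118, next y-line at t=0.5400; Δt_x=1.1547, Δt_y=2.0000
    x: enter (2,6) at t=0.3118
    y: enter (2,7) at t=0.5400
    x: enter (3,7) at t=1.4665
    y: enter (3,8) at t=2.5400 ← occupied
  → r_1 = 2.5400
beam 2: φ=-45°, α=75°
  dir = (cos 75°, sin 75°) = (0.2588, 0.9659); from cell (1,6)
  next x-line at t=1.0432, next y-line at t=0.2795; Δt_x=3.8637, Δt_y=1.0353
    y: enter (1,7) at t=0.2795
    x: enter (2,7) at t=1.0432
    y: enter (2,8) at t=1.3148 ← occupied
  → r_2 = 1.3148
beam 3: φ=45°, α=165°
  dir = (cos 165°, sin 165°) = (-0.9659, 0.2588); from cell (1,6)
  next x-line at t=0.7558, next y-line at t=1.0432; Δt_x=1.0353, Δt_y=3.8637
    x: enter (0,6) at t=0.7558 ← occupied
  → r_3 = 0.7558
beam 4: φ=90°, α=210°
  dir = (cos 210°, sin 210°) = (-0.8660, -0.5000); from cell (1,6)
  next x-line at t=0.8429, next y-line at t=1.4600; Δt_x=1.1547, Δt_y=2.0000
    x: enter (0,6) at t=0.8429 ← occupied
  → r_4 = 0.8429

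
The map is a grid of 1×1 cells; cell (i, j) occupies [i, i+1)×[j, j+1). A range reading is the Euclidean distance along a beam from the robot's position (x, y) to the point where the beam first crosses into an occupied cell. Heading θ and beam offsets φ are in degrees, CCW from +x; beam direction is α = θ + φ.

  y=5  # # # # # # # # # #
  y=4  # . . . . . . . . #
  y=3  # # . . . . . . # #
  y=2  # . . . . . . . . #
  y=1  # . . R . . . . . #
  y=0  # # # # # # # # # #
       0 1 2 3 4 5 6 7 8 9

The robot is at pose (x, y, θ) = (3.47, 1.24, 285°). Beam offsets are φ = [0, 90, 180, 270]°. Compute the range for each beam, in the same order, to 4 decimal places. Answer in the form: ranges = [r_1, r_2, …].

ranges = [0.2485, 5.7251, 3.8926, 0.9273]

beam 1: φ=0°, α=285°
  dir = (cos 285°, sin 285°) = (0.2588, -0.9659); from cell (3,1)
  next x-line at t=2.0478, next y-line at t=0.2485; Δt_x=3.8637, Δt_y=1.0353
    y: enter (3,0) at t=0.2485 ← occupied
  → r_1 = 0.2485
beam 2: φ=90°, α=15°
  dir = (cos 15°, sin 15°) = (0.9659, 0.2588); from cell (3,1)
  next x-line at t=0.5487, next y-line at t=2.9364; Δt_x=1.0353, Δt_y=3.8637
    x: enter (4,1) at t=0.5487
    x: enter (5,1) at t=1.5840
    x: enter (6,1) at t=2.6192
    y: enter (6,2) at t=2.9364
    x: enter (7,2) at t=3.6545
    x: enter (8,2) at t=4.6898
    x: enter (9,2) at t=5.7251 ← occupied
  → r_2 = 5.7251
beam 3: φ=180°, α=105°
  dir = (cos 105°, sin 105°) = (-0.2588, 0.9659); from cell (3,1)
  next x-line at t=1.8159, next y-line at t=0.7868; Δt_x=3.8637, Δt_y=1.0353
    y: enter (3,2) at t=0.7868
    x: enter (2,2) at t=1.8159
    y: enter (2,3) at t=1.8221
    y: enter (2,4) at t=2.8574
    y: enter (2,5) at t=3.8926 ← occupied
  → r_3 = 3.8926
beam 4: φ=270°, α=195°
  dir = (cos 195°, sin 195°) = (-0.9659, -0.2588); from cell (3,1)
  next x-line at t=0.4866, next y-line at t=0.9273; Δt_x=1.0353, Δt_y=3.8637
    x: enter (2,1) at t=0.4866
    y: enter (2,0) at t=0.9273 ← occupied
  → r_4 = 0.9273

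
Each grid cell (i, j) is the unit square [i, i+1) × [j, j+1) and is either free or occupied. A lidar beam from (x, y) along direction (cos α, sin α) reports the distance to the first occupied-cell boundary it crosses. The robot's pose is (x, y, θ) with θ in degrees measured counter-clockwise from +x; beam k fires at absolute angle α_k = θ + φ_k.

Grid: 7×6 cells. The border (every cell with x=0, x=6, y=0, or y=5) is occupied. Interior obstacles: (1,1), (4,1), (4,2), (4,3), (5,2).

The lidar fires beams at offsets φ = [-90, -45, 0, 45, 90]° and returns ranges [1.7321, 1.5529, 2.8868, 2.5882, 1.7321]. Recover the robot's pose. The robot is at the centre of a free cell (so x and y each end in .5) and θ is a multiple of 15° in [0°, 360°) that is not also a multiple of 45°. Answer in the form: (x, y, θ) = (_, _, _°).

Candidates: 15 free-cell centres × 16 headings = 240 poses. Raycast each; keep the one whose scan matches to 4 dp.
  (1.5, 4.5, 105°): beam 1 = 1.9319 ≠ 1.7321 ✗
  (1.5, 2.5, 300°): beam 1 = 0.5774 ≠ 1.7321 ✗
  (3.5, 4.5, 195°): beam 1 = 0.5176 ≠ 1.7321 ✗
  (2.5, 2.5, 195°): beam 1 = 2.5882 ≠ 1.7321 ✗
  …
  (2.5, 2.5, 60°): r_1=1.7321, r_2=1.5529, r_3=2.8868, r_4=2.5882, r_5=1.7321 — all match ✓
No second candidate reproduces the full scan.

(x, y, θ) = (2.5, 2.5, 60°)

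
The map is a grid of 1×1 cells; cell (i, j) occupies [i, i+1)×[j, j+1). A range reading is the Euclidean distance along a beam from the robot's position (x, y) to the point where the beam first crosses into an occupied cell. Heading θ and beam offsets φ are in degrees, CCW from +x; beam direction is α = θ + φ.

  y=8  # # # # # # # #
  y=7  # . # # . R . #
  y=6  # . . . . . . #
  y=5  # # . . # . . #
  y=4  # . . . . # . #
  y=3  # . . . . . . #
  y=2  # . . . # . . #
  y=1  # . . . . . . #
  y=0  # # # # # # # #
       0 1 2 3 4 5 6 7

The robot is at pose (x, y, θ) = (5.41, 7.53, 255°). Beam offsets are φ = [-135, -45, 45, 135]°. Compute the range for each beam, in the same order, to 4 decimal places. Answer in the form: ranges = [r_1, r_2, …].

beam 1: φ=-135°, α=120°
  d=(-0.5000,0.8660)  start (5,7)  tX=0.8200 tY=0.5427  stride 1/|dx|=2.0000 1/|dy|=1.1547
    cross y-line → (5,8), t=0.5427 (wall)
  → r_1 = 0.5427
beam 2: φ=-45°, α=210°
  d=(-0.8660,-0.5000)  start (5,7)  tX=0.4734 tY=1.0600  stride 1/|dx|=1.1547 1/|dy|=2.0000
    cross x-line → (4,7), t=0.4734
    cross y-line → (4,6), t=1.0600
    cross x-line → (3,6), t=1.6281
    cross x-line → (2,6), t=2.7828
    cross y-line → (2,5), t=3.0600
    cross x-line → (1,5), t=3.9375 (wall)
  → r_2 = 3.9375
beam 3: φ=45°, α=300°
  d=(0.5000,-0.8660)  start (5,7)  tX=1.1800 tY=0.6120  stride 1/|dx|=2.0000 1/|dy|=1.1547
    cross y-line → (5,6), t=0.6120
    cross x-line → (6,6), t=1.1800
    cross y-line → (6,5), t=1.7667
    cross y-line → (6,4), t=2.9214
    cross x-line → (7,4), t=3.1800 (wall)
  → r_3 = 3.1800
beam 4: φ=135°, α=30°
  d=(0.8660,0.5000)  start (5,7)  tX=0.6813 tY=0.9400  stride 1/|dx|=1.1547 1/|dy|=2.0000
    cross x-line → (6,7), t=0.6813
    cross y-line → (6,8), t=0.9400 (wall)
  → r_4 = 0.9400

ranges = [0.5427, 3.9375, 3.1800, 0.9400]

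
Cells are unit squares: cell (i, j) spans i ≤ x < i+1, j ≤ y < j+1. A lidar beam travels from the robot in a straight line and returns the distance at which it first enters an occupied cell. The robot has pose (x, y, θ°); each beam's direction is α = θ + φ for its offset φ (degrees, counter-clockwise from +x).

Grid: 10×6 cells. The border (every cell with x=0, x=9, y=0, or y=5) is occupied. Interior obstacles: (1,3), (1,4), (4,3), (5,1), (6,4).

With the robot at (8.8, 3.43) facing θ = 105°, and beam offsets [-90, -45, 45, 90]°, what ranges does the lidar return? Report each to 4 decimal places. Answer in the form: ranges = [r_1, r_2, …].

beam 1: φ=-90°, α=15°
  d=(0.9659,0.2588)  start (8,3)  tX=0.2071 tY=2.2023  stride 1/|dx|=1.0353 1/|dy|=3.8637
    cross x-line → (9,3), t=0.2071 (wall)
  → r_1 = 0.2071
beam 2: φ=-45°, α=60°
  d=(0.5000,0.8660)  start (8,3)  tX=0.4000 tY=0.6582  stride 1/|dx|=2.0000 1/|dy|=1.1547
    cross x-line → (9,3), t=0.4000 (wall)
  → r_2 = 0.4000
beam 3: φ=45°, α=150°
  d=(-0.8660,0.5000)  start (8,3)  tX=0.9238 tY=1.1400  stride 1/|dx|=1.1547 1/|dy|=2.0000
    cross x-line → (7,3), t=0.9238
    cross y-line → (7,4), t=1.1400
    cross x-line → (6,4), t=2.0785 (wall)
  → r_3 = 2.0785
beam 4: φ=90°, α=195°
  d=(-0.9659,-0.2588)  start (8,3)  tX=0.8282 tY=1.6614  stride 1/|dx|=1.0353 1/|dy|=3.8637
    cross x-line → (7,3), t=0.8282
    cross y-line → (7,2), t=1.6614
    cross x-line → (6,2), t=1.8635
    cross x-line → (5,2), t=2.8988
    cross x-line → (4,2), t=3.9340
    cross x-line → (3,2), t=4.9693
    cross y-line → (3,1), t=5.5251
    cross x-line → (2,1), t=6.0046
    cross x-line → (1,1), t=7.0399
    cross x-line → (0,1), t=8.0752 (wall)
  → r_4 = 8.0752

ranges = [0.2071, 0.4000, 2.0785, 8.0752]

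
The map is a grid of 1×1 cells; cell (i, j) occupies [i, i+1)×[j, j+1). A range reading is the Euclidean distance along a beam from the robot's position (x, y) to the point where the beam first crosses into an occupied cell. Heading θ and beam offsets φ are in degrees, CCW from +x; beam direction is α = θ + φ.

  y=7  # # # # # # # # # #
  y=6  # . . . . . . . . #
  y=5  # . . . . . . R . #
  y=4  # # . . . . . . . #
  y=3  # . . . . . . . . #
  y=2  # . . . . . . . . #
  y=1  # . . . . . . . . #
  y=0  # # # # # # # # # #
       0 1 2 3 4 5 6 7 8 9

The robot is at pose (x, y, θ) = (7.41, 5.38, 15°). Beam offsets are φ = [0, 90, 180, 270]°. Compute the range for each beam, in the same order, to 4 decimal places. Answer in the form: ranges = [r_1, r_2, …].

beam 1: φ=0°, α=15°
  d=(0.9659,0.2588)  start (7,5)  tX=0.6108 tY=2.3955  stride 1/|dx|=1.0353 1/|dy|=3.8637
    cross x-line → (8,5), t=0.6108
    cross x-line → (9,5), t=1.6461 (wall)
  → r_1 = 1.6461
beam 2: φ=90°, α=105°
  d=(-0.2588,0.9659)  start (7,5)  tX=1.5841 tY=0.6419  stride 1/|dx|=3.8637 1/|dy|=1.0353
    cross y-line → (7,6), t=0.6419
    cross x-line → (6,6), t=1.5841
    cross y-line → (6,7), t=1.6771 (wall)
  → r_2 = 1.6771
beam 3: φ=180°, α=195°
  d=(-0.9659,-0.2588)  start (7,5)  tX=0.4245 tY=1.4682  stride 1/|dx|=1.0353 1/|dy|=3.8637
    cross x-line → (6,5), t=0.4245
    cross x-line → (5,5), t=1.4597
    cross y-line → (5,4), t=1.4682
    cross x-line → (4,4), t=2.4950
    cross x-line → (3,4), t=3.5303
    cross x-line → (2,4), t=4.5656
    cross y-line → (2,3), t=5.3319
    cross x-line → (1,3), t=5.6008
    cross x-line → (0,3), t=6.6361 (wall)
  → r_3 = 6.6361
beam 4: φ=270°, α=285°
  d=(0.2588,-0.9659)  start (7,5)  tX=2.2796 tY=0.3934  stride 1/|dx|=3.8637 1/|dy|=1.0353
    cross y-line → (7,4), t=0.3934
    cross y-line → (7,3), t=1.4287
    cross x-line → (8,3), t=2.2796
    cross y-line → (8,2), t=2.4640
    cross y-line → (8,1), t=3.4992
    cross y-line → (8,0), t=4.5345 (wall)
  → r_4 = 4.5345

ranges = [1.6461, 1.6771, 6.6361, 4.5345]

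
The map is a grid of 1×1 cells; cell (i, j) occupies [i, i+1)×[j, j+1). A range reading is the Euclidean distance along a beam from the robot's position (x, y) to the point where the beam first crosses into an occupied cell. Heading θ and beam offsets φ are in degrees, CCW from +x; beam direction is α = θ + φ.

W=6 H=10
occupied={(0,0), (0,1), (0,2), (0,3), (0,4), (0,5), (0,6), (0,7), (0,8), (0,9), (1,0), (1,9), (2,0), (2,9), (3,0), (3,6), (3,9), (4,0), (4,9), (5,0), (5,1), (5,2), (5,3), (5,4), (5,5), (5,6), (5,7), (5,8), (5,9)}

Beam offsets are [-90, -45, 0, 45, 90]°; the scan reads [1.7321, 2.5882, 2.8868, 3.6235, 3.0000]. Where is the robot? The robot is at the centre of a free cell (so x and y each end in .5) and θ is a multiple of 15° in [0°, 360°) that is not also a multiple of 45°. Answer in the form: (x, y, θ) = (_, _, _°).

(x, y, θ) = (2.5, 2.5, 30°)

The pose lattice has 31·16 = 496 candidates. Test each by forward raycasting.
  (4.5, 4.5, 300°): beam 1 = 4.0415 ≠ 1.7321 ✗
  (3.5, 7.5, 210°): beam 4 = 0.5176 ≠ 3.6235 ✗
  (3.5, 4.5, 240°): beam 1 = 2.8868 ≠ 1.7321 ✗
  …
  (2.5, 2.5, 30°): r_1=1.7321, r_2=2.5882, r_3=2.8868, r_4=3.6235, r_5=3.0000 — all match ✓
Only this pose fits every beam.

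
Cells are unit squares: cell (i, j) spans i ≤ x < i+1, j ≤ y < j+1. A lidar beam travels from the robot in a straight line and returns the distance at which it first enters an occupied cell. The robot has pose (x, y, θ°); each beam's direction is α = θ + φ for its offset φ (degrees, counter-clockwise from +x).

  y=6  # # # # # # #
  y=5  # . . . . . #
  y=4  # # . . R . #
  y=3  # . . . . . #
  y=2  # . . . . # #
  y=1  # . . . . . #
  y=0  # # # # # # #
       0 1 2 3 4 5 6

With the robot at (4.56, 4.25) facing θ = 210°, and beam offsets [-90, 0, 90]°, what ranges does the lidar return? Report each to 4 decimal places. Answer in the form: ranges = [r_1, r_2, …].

beam 1: φ=-90°, α=120°
  direction (-0.5000, 0.8660); cell (4,4); t to first gridline: x 1.1200, y 0.8660 (then +2.0000 / +1.1547)
    (4,5) via y @ 0.8660
    (3,5) via x @ 1.1200
    (3,6) via y @ 2.0207  # hit
  → r_1 = 2.0207
beam 2: φ=0°, α=210°
  direction (-0.8660, -0.5000); cell (4,4); t to first gridline: x 0.6466, y 0.5000 (then +1.1547 / +2.0000)
    (4,3) via y @ 0.5000
    (3,3) via x @ 0.6466
    (2,3) via x @ 1.8013
    (2,2) via y @ 2.5000
    (1,2) via x @ 2.9560
    (0,2) via x @ 4.1107  # hit
  → r_2 = 4.1107
beam 3: φ=90°, α=300°
  direction (0.5000, -0.8660); cell (4,4); t to first gridline: x 0.8800, y 0.2887 (then +2.0000 / +1.1547)
    (4,3) via y @ 0.2887
    (5,3) via x @ 0.8800
    (5,2) via y @ 1.4434  # hit
  → r_3 = 1.4434

ranges = [2.0207, 4.1107, 1.4434]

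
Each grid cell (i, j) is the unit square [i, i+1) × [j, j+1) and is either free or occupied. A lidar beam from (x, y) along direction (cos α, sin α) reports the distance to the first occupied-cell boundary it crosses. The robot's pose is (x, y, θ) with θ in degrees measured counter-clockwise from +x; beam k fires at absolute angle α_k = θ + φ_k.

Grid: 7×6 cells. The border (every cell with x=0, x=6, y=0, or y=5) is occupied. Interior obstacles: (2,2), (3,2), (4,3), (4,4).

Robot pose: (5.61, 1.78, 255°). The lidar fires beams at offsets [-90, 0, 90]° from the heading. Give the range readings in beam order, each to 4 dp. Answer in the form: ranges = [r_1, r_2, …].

beam 1: φ=-90°, α=165°
  dir = (cos 165°, sin 165°) = (-0.9659, 0.2588); from cell (5,1)
  next x-line at t=0.6315, next y-line at t=0.8500; Δt_x=1.0353, Δt_y=3.8637
    x: enter (4,1) at t=0.6315
    y: enter (4,2) at t=0.8500
    x: enter (3,2) at t=1.6668 ← occupied
  → r_1 = 1.6668
beam 2: φ=0°, α=255°
  dir = (cos 255°, sin 255°) = (-0.2588, -0.9659); from cell (5,1)
  next x-line at t=2.3569, next y-line at t=0.8075; Δt_x=3.8637, Δt_y=1.0353
    y: enter (5,0) at t=0.8075 ← occupied
  → r_2 = 0.8075
beam 3: φ=90°, α=345°
  dir = (cos 345°, sin 345°) = (0.9659, -0.2588); from cell (5,1)
  next x-line at t=0.4038, next y-line at t=3.0137; Δt_x=1.0353, Δt_y=3.8637
    x: enter (6,1) at t=0.4038 ← occupied
  → r_3 = 0.4038

ranges = [1.6668, 0.8075, 0.4038]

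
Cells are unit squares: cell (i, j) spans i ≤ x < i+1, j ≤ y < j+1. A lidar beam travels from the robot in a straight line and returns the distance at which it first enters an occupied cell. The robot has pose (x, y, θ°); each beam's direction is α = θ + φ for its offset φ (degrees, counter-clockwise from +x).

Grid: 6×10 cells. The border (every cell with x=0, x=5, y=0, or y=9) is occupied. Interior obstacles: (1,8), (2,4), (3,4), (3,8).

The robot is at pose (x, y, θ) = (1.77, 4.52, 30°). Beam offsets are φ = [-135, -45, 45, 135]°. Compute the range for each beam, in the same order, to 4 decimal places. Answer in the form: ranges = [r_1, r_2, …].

ranges = [2.9751, 0.2381, 4.6380, 0.7972]

beam 1: φ=-135°, α=255°
  direction (-0.2588, -0.9659); cell (1,4); t to first gridline: x 2.9751, y 0.5383 (then +3.8637 / +1.0353)
    (1,3) via y @ 0.5383
    (1,2) via y @ 1.5736
    (1,1) via y @ 2.6089
    (0,1) via x @ 2.9751  # hit
  → r_1 = 2.9751
beam 2: φ=-45°, α=345°
  direction (0.9659, -0.2588); cell (1,4); t to first gridline: x 0.2381, y 2.0091 (then +1.0353 / +3.8637)
    (2,4) via x @ 0.2381  # hit
  → r_2 = 0.2381
beam 3: φ=45°, α=75°
  direction (0.2588, 0.9659); cell (1,4); t to first gridline: x 0.8887, y 0.4969 (then +3.8637 / +1.0353)
    (1,5) via y @ 0.4969
    (2,5) via x @ 0.8887
    (2,6) via y @ 1.5322
    (2,7) via y @ 2.5675
    (2,8) via y @ 3.6028
    (2,9) via y @ 4.6380  # hit
  → r_3 = 4.6380
beam 4: φ=135°, α=165°
  direction (-0.9659, 0.2588); cell (1,4); t to first gridline: x 0.7972, y 1.8546 (then +1.0353 / +3.8637)
    (0,4) via x @ 0.7972  # hit
  → r_4 = 0.7972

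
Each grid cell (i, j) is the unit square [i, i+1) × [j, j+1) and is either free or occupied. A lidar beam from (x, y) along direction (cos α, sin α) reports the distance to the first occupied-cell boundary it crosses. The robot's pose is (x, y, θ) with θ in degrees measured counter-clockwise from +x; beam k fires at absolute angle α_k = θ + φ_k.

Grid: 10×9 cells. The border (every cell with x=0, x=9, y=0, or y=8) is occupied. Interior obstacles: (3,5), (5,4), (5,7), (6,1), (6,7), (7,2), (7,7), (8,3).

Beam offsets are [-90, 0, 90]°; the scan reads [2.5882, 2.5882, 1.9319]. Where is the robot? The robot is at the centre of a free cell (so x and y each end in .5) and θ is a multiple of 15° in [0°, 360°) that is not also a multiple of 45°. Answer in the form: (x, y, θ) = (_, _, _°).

(x, y, θ) = (3.5, 3.5, 285°)

The pose lattice has 48·16 = 768 candidates. Test each by forward raycasting.
  (4.5, 4.5, 30°): beam 1 = 3.0000 ≠ 2.5882 ✗
  (3.5, 2.5, 210°): beam 1 = 5.0000 ≠ 2.5882 ✗
  (2.5, 4.5, 150°): beam 1 = 1.0000 ≠ 2.5882 ✗
  (6.5, 4.5, 210°): beam 1 = 2.8868 ≠ 2.5882 ✗
  (2.5, 3.5, 150°): beam 1 = 1.7321 ≠ 2.5882 ✗
  …
  (3.5, 3.5, 285°): r_1=2.5882, r_2=2.5882, r_3=1.9319 — all match ✓
No second candidate reproduces the full scan.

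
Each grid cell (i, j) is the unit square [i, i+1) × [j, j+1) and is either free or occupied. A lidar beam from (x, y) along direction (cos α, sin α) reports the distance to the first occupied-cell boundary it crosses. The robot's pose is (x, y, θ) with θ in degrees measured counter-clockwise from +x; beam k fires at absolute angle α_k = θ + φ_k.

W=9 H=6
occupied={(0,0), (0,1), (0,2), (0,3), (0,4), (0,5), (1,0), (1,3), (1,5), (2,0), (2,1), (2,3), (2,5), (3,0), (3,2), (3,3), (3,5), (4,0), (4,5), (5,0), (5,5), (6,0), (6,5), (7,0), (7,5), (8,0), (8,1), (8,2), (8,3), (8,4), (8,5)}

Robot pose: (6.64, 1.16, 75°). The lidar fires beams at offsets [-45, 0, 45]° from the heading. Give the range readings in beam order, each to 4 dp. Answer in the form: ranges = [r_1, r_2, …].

ranges = [1.5704, 3.9755, 4.4341]

beam 1: φ=-45°, α=30°
  cosα=0.8660 sinα=0.5000 | (6,1) | tMaxX 0.4157 tMaxY 1.6800 | tΔX 1.1547 tΔY 2.0000
    t=0.4157 [x] (7,1)
    t=1.5704 [x] (8,1) — stop
  → r_1 = 1.5704
beam 2: φ=0°, α=75°
  cosα=0.2588 sinα=0.9659 | (6,1) | tMaxX 1.3909 tMaxY 0.8696 | tΔX 3.8637 tΔY 1.0353
    t=0.8696 [y] (6,2)
    t=1.3909 [x] (7,2)
    t=1.9049 [y] (7,3)
    t=2.9402 [y] (7,4)
    t=3.9755 [y] (7,5) — stop
  → r_2 = 3.9755
beam 3: φ=45°, α=120°
  cosα=-0.5000 sinα=0.8660 | (6,1) | tMaxX 1.2800 tMaxY 0.9699 | tΔX 2.0000 tΔY 1.1547
    t=0.9699 [y] (6,2)
    t=1.2800 [x] (5,2)
    t=2.1246 [y] (5,3)
    t=3.2793 [y] (5,4)
    t=3.2800 [x] (4,4)
    t=4.4341 [y] (4,5) — stop
  → r_3 = 4.4341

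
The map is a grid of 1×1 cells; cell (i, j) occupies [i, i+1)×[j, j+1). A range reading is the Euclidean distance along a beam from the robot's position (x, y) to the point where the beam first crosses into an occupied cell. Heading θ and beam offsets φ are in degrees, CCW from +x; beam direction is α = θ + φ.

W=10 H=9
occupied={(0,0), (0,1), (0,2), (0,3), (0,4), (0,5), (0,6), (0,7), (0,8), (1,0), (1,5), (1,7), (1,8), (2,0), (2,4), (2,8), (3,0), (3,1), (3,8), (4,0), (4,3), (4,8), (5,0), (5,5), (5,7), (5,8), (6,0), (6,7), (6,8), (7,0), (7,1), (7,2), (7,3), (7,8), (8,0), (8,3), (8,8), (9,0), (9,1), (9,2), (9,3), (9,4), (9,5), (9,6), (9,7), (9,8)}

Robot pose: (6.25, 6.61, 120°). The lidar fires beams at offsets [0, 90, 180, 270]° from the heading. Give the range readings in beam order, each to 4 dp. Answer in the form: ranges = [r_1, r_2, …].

ranges = [0.4503, 1.2200, 3.0138, 0.7800]

beam 1: φ=0°, α=120°
  dir = (cos 120°, sin 120°) = (-0.5000, 0.8660); from cell (6,6)
  next x-line at t=0.5000, next y-line at t=0.4503; Δt_x=2.0000, Δt_y=1.1547
    y: enter (6,7) at t=0.4503 ← occupied
  → r_1 = 0.4503
beam 2: φ=90°, α=210°
  dir = (cos 210°, sin 210°) = (-0.8660, -0.5000); from cell (6,6)
  next x-line at t=0.2887, next y-line at t=1.2200; Δt_x=1.1547, Δt_y=2.0000
    x: enter (5,6) at t=0.2887
    y: enter (5,5) at t=1.2200 ← occupied
  → r_2 = 1.2200
beam 3: φ=180°, α=300°
  dir = (cos 300°, sin 300°) = (0.5000, -0.8660); from cell (6,6)
  next x-line at t=1.5000, next y-line at t=0.7044; Δt_x=2.0000, Δt_y=1.1547
    y: enter (6,5) at t=0.7044
    x: enter (7,5) at t=1.5000
    y: enter (7,4) at t=1.8591
    y: enter (7,3) at t=3.0138 ← occupied
  → r_3 = 3.0138
beam 4: φ=270°, α=30°
  dir = (cos 30°, sin 30°) = (0.8660, 0.5000); from cell (6,6)
  next x-line at t=0.8660, next y-line at t=0.7800; Δt_x=1.1547, Δt_y=2.0000
    y: enter (6,7) at t=0.7800 ← occupied
  → r_4 = 0.7800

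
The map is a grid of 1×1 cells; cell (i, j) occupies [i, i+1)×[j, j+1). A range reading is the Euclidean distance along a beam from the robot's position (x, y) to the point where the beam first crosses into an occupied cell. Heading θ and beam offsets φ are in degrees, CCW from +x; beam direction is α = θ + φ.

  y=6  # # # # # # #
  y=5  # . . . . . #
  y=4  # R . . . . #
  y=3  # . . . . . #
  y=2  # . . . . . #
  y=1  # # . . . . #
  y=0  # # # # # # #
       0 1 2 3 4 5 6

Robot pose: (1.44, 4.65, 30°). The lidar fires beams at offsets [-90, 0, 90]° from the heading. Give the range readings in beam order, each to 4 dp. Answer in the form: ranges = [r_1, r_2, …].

ranges = [4.2147, 2.7000, 0.8800]

beam 1: φ=-90°, α=300°
  cosα=0.5000 sinα=-0.8660 | (1,4) | tMaxX 1.1200 tMaxY 0.7506 | tΔX 2.0000 tΔY 1.1547
    t=0.7506 [y] (1,3)
    t=1.1200 [x] (2,3)
    t=1.9053 [y] (2,2)
    t=3.0600 [y] (2,1)
    t=3.1200 [x] (3,1)
    t=4.2147 [y] (3,0) — stop
  → r_1 = 4.2147
beam 2: φ=0°, α=30°
  cosα=0.8660 sinα=0.5000 | (1,4) | tMaxX 0.6466 tMaxY 0.7000 | tΔX 1.1547 tΔY 2.0000
    t=0.6466 [x] (2,4)
    t=0.7000 [y] (2,5)
    t=1.8013 [x] (3,5)
    t=2.7000 [y] (3,6) — stop
  → r_2 = 2.7000
beam 3: φ=90°, α=120°
  cosα=-0.5000 sinα=0.8660 | (1,4) | tMaxX 0.8800 tMaxY 0.4041 | tΔX 2.0000 tΔY 1.1547
    t=0.4041 [y] (1,5)
    t=0.8800 [x] (0,5) — stop
  → r_3 = 0.8800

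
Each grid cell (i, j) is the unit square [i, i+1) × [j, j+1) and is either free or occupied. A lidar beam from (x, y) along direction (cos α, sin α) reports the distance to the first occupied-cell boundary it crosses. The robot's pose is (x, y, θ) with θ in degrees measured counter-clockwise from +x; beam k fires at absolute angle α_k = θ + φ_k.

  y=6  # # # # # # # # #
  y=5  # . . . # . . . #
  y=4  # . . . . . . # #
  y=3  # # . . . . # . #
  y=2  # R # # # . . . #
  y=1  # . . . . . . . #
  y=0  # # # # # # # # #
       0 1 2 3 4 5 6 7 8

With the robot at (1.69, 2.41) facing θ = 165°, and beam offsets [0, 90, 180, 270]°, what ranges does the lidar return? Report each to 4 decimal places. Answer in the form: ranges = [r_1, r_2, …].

ranges = [0.7143, 1.4597, 0.3209, 0.6108]

beam 1: φ=0°, α=165°
  dir = (cos 165°, sin 165°) = (-0.9659, 0.2588); from cell (1,2)
  next x-line at t=0.7143, next y-line at t=2.2796; Δt_x=1.0353, Δt_y=3.8637
    x: enter (0,2) at t=0.7143 ← occupied
  → r_1 = 0.7143
beam 2: φ=90°, α=255°
  dir = (cos 255°, sin 255°) = (-0.2588, -0.9659); from cell (1,2)
  next x-line at t=2.6660, next y-line at t=0.4245; Δt_x=3.8637, Δt_y=1.0353
    y: enter (1,1) at t=0.4245
    y: enter (1,0) at t=1.4597 ← occupied
  → r_2 = 1.4597
beam 3: φ=180°, α=345°
  dir = (cos 345°, sin 345°) = (0.9659, -0.2588); from cell (1,2)
  next x-line at t=0.3209, next y-line at t=1.5841; Δt_x=1.0353, Δt_y=3.8637
    x: enter (2,2) at t=0.3209 ← occupied
  → r_3 = 0.3209
beam 4: φ=270°, α=75°
  dir = (cos 75°, sin 75°) = (0.2588, 0.9659); from cell (1,2)
  next x-line at t=1.1977, next y-line at t=0.6108; Δt_x=3.8637, Δt_y=1.0353
    y: enter (1,3) at t=0.6108 ← occupied
  → r_4 = 0.6108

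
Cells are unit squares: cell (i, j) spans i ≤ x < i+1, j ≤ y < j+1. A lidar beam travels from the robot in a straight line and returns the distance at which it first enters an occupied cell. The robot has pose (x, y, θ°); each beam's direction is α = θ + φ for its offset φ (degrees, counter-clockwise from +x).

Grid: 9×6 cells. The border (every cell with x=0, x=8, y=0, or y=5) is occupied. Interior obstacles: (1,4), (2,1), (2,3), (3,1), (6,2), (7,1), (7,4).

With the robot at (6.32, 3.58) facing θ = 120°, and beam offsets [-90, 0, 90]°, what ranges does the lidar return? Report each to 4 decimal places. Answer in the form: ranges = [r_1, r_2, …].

beam 1: φ=-90°, α=30°
  cosα=0.8660 sinα=0.5000 | (6,3) | tMaxX 0.7852 tMaxY 0.8400 | tΔX 1.1547 tΔY 2.0000
    t=0.7852 [x] (7,3)
    t=0.8400 [y] (7,4) — stop
  → r_1 = 0.8400
beam 2: φ=0°, α=120°
  cosα=-0.5000 sinα=0.8660 | (6,3) | tMaxX 0.6400 tMaxY 0.4850 | tΔX 2.0000 tΔY 1.1547
    t=0.4850 [y] (6,4)
    t=0.6400 [x] (5,4)
    t=1.6397 [y] (5,5) — stop
  → r_2 = 1.6397
beam 3: φ=90°, α=210°
  cosα=-0.8660 sinα=-0.5000 | (6,3) | tMaxX 0.3695 tMaxY 1.1600 | tΔX 1.1547 tΔY 2.0000
    t=0.3695 [x] (5,3)
    t=1.1600 [y] (5,2)
    t=1.5242 [x] (4,2)
    t=2.6789 [x] (3,2)
    t=3.1600 [y] (3,1) — stop
  → r_3 = 3.1600

ranges = [0.8400, 1.6397, 3.1600]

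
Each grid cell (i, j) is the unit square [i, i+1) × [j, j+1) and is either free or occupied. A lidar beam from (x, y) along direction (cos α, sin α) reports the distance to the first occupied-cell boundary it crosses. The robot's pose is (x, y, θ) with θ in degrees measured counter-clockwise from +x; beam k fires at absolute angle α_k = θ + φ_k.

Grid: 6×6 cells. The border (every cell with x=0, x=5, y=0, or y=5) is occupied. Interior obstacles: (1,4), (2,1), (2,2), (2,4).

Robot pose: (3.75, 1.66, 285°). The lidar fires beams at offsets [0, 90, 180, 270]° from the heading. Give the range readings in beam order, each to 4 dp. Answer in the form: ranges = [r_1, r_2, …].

beam 1: φ=0°, α=285°
  dir = (cos 285°, sin 285°) = (0.2588, -0.9659); from cell (3,1)
  next x-line at t=0.9659, next y-line at t=0.6833; Δt_x=3.8637, Δt_y=1.0353
    y: enter (3,0) at t=0.6833 ← occupied
  → r_1 = 0.6833
beam 2: φ=90°, α=15°
  dir = (cos 15°, sin 15°) = (0.9659, 0.2588); from cell (3,1)
  next x-line at t=0.2588, next y-line at t=1.3137; Δt_x=1.0353, Δt_y=3.8637
    x: enter (4,1) at t=0.2588
    x: enter (5,1) at t=1.2941 ← occupied
  → r_2 = 1.2941
beam 3: φ=180°, α=105°
  dir = (cos 105°, sin 105°) = (-0.2588, 0.9659); from cell (3,1)
  next x-line at t=2.8978, next y-line at t=0.3520; Δt_x=3.8637, Δt_y=1.0353
    y: enter (3,2) at t=0.3520
    y: enter (3,3) at t=1.3873
    y: enter (3,4) at t=2.4225
    x: enter (2,4) at t=2.8978 ← occupied
  → r_3 = 2.8978
beam 4: φ=270°, α=195°
  dir = (cos 195°, sin 195°) = (-0.9659, -0.2588); from cell (3,1)
  next x-line at t=0.7765, next y-line at t=2.5500; Δt_x=1.0353, Δt_y=3.8637
    x: enter (2,1) at t=0.7765 ← occupied
  → r_4 = 0.7765

ranges = [0.6833, 1.2941, 2.8978, 0.7765]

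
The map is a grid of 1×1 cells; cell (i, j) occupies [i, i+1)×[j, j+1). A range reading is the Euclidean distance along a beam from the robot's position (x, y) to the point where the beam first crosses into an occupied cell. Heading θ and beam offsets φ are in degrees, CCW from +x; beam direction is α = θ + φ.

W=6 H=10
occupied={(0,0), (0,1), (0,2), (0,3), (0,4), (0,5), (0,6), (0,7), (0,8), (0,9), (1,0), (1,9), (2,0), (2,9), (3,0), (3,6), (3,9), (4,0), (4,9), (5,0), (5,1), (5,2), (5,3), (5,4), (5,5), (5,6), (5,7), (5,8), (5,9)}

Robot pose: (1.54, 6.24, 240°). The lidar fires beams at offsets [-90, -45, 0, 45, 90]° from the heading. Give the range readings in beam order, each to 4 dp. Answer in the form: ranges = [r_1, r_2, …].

beam 1: φ=-90°, α=150°
  cosα=-0.8660 sinα=0.5000 | (1,6) | tMaxX 0.6235 tMaxY 1.5200 | tΔX 1.1547 tΔY 2.0000
    t=0.6235 [x] (0,6) — stop
  → r_1 = 0.6235
beam 2: φ=-45°, α=195°
  cosα=-0.9659 sinα=-0.2588 | (1,6) | tMaxX 0.5590 tMaxY 0.9273 | tΔX 1.0353 tΔY 3.8637
    t=0.5590 [x] (0,6) — stop
  → r_2 = 0.5590
beam 3: φ=0°, α=240°
  cosα=-0.5000 sinα=-0.8660 | (1,6) | tMaxX 1.0800 tMaxY 0.2771 | tΔX 2.0000 tΔY 1.1547
    t=0.2771 [y] (1,5)
    t=1.0800 [x] (0,5) — stop
  → r_3 = 1.0800
beam 4: φ=45°, α=285°
  cosα=0.2588 sinα=-0.9659 | (1,6) | tMaxX 1.7773 tMaxY 0.2485 | tΔX 3.8637 tΔY 1.0353
    t=0.2485 [y] (1,5)
    t=1.2837 [y] (1,4)
    t=1.7773 [x] (2,4)
    t=2.3190 [y] (2,3)
    t=3.3543 [y] (2,2)
    t=4.3896 [y] (2,1)
    t=5.4248 [y] (2,0) — stop
  → r_4 = 5.4248
beam 5: φ=90°, α=330°
  cosα=0.8660 sinα=-0.5000 | (1,6) | tMaxX 0.5312 tMaxY 0.4800 | tΔX 1.1547 tΔY 2.0000
    t=0.4800 [y] (1,5)
    t=0.5312 [x] (2,5)
    t=1.6859 [x] (3,5)
    t=2.4800 [y] (3,4)
    t=2.8406 [x] (4,4)
    t=3.9953 [x] (5,4) — stop
  → r_5 = 3.9953

ranges = [0.6235, 0.5590, 1.0800, 5.4248, 3.9953]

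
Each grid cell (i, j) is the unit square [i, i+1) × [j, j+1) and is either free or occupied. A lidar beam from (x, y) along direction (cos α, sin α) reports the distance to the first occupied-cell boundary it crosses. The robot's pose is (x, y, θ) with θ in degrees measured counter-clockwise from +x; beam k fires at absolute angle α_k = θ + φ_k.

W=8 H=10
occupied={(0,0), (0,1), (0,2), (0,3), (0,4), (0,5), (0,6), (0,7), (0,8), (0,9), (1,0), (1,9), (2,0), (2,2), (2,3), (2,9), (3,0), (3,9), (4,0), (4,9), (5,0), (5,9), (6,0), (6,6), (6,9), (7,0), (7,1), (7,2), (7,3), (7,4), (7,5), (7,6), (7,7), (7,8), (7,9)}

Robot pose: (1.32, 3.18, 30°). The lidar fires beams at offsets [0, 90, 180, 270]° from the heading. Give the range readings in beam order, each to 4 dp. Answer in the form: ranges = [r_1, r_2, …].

beam 1: φ=0°, α=30°
  d=(0.8660,0.5000)  start (1,3)  tX=0.7852 tY=1.6400  stride 1/|dx|=1.1547 1/|dy|=2.0000
    cross x-line → (2,3), t=0.7852 (wall)
  → r_1 = 0.7852
beam 2: φ=90°, α=120°
  d=(-0.5000,0.8660)  start (1,3)  tX=0.6400 tY=0.9469  stride 1/|dx|=2.0000 1/|dy|=1.1547
    cross x-line → (0,3), t=0.6400 (wall)
  → r_2 = 0.6400
beam 3: φ=180°, α=210°
  d=(-0.8660,-0.5000)  start (1,3)  tX=0.3695 tY=0.3600  stride 1/|dx|=1.1547 1/|dy|=2.0000
    cross y-line → (1,2), t=0.3600
    cross x-line → (0,2), t=0.3695 (wall)
  → r_3 = 0.3695
beam 4: φ=270°, α=300°
  d=(0.5000,-0.8660)  start (1,3)  tX=1.3600 tY=0.2078  stride 1/|dx|=2.0000 1/|dy|=1.1547
    cross y-line → (1,2), t=0.2078
    cross x-line → (2,2), t=1.3600 (wall)
  → r_4 = 1.3600

ranges = [0.7852, 0.6400, 0.3695, 1.3600]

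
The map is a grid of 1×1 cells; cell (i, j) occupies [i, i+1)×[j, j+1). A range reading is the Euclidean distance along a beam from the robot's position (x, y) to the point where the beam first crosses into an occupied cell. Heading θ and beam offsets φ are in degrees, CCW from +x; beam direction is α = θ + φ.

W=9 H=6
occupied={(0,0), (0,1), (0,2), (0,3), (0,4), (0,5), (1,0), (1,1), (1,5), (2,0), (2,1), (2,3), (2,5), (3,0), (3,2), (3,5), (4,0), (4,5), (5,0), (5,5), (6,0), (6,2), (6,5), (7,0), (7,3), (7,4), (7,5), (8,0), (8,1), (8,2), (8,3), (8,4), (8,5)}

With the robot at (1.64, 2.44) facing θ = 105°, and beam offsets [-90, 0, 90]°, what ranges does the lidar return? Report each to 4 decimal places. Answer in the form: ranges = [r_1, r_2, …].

beam 1: φ=-90°, α=15°
  dir = (cos 15°, sin 15°) = (0.9659, 0.2588); from cell (1,2)
  next x-line at t=0.3727, next y-line at t=2.1637; Δt_x=1.0353, Δt_y=3.8637
    x: enter (2,2) at t=0.3727
    x: enter (3,2) at t=1.4080 ← occupied
  → r_1 = 1.4080
beam 2: φ=0°, α=105°
  dir = (cos 105°, sin 105°) = (-0.2588, 0.9659); from cell (1,2)
  next x-line at t=2.4728, next y-line at t=0.5798; Δt_x=3.8637, Δt_y=1.0353
    y: enter (1,3) at t=0.5798
    y: enter (1,4) at t=1.6150
    x: enter (0,4) at t=2.4728 ← occupied
  → r_2 = 2.4728
beam 3: φ=90°, α=195°
  dir = (cos 195°, sin 195°) = (-0.9659, -0.2588); from cell (1,2)
  next x-line at t=0.6626, next y-line at t=1.7000; Δt_x=1.0353, Δt_y=3.8637
    x: enter (0,2) at t=0.6626 ← occupied
  → r_3 = 0.6626

ranges = [1.4080, 2.4728, 0.6626]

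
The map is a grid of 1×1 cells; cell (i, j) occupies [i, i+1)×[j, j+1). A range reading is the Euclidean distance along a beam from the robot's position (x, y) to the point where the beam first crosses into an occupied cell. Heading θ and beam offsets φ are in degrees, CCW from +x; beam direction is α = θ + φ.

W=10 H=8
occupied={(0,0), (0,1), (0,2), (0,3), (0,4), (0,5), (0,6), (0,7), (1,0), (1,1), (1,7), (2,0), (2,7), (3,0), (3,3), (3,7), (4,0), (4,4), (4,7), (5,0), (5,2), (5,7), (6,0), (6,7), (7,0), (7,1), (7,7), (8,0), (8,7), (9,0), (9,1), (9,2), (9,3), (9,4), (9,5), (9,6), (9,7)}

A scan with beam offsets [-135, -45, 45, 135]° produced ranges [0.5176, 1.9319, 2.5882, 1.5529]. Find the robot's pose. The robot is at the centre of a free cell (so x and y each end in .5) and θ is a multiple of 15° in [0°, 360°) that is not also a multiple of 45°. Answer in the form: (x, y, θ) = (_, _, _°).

(x, y, θ) = (1.5, 5.5, 300°)

The pose lattice has 43·16 = 688 candidates. Test each by forward raycasting.
  (2.5, 6.5, 300°): beam 1 = 1.5529 ≠ 0.5176 ✗
  (5.5, 1.5, 210°): beam 2 = 4.6587 ≠ 1.9319 ✗
  (6.5, 2.5, 120°): beam 1 = 2.5882 ≠ 0.5176 ✗
  (3.5, 1.5, 345°): beam 1 = 1.0000 ≠ 0.5176 ✗
  (5.5, 3.5, 345°): beam 1 = 4.0415 ≠ 0.5176 ✗
  …
  (1.5, 5.5, 300°): r_1=0.5176, r_2=1.9319, r_3=2.5882, r_4=1.5529 — all match ✓
No second candidate reproduces the full scan.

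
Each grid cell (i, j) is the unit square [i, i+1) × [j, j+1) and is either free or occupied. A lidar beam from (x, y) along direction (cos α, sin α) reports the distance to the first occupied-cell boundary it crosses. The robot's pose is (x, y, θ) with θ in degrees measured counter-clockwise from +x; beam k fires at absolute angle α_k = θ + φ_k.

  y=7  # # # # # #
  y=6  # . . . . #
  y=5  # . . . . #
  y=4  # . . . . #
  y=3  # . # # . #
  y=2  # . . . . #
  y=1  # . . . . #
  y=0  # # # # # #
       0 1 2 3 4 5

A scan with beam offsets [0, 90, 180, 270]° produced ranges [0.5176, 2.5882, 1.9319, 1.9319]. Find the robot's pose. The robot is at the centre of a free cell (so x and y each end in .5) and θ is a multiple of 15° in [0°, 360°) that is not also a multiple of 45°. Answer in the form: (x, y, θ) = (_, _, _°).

Candidates: 22 free-cell centres × 16 headings = 352 poses. Raycast each; keep the one whose scan matches to 4 dp.
  (1.5, 1.5, 285°): beam 2 = 3.6235 ≠ 2.5882 ✗
  (3.5, 5.5, 150°): beam 1 = 2.8868 ≠ 0.5176 ✗
  (2.5, 5.5, 165°): beam 1 = 1.5529 ≠ 0.5176 ✗
  …
  (4.5, 4.5, 15°): r_1=0.5176, r_2=2.5882, r_3=1.9319, r_4=1.9319 — all match ✓
Only this pose fits every beam.

(x, y, θ) = (4.5, 4.5, 15°)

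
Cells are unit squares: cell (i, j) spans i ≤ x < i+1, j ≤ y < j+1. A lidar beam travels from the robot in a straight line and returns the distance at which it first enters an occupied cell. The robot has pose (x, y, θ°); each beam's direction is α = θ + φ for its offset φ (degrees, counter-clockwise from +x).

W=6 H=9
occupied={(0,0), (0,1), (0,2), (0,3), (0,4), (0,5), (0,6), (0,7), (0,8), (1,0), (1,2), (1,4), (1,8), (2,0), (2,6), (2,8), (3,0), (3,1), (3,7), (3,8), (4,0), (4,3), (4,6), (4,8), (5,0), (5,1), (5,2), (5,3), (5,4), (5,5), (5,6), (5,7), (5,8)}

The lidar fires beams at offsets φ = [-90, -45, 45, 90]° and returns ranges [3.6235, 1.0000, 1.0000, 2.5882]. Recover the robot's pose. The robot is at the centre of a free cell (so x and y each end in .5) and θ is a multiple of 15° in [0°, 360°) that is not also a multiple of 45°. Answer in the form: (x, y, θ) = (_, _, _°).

(x, y, θ) = (2.5, 3.5, 165°)

Candidates: 21 free-cell centres × 16 headings = 336 poses. Raycast each; keep the one whose scan matches to 4 dp.
  (2.5, 2.5, 240°): beam 1 = 0.5774 ≠ 3.6235 ✗
  (4.5, 4.5, 15°): beam 1 = 0.5176 ≠ 3.6235 ✗
  (1.5, 6.5, 30°): beam 1 = 6.3509 ≠ 3.6235 ✗
  (3.5, 4.5, 210°): beam 1 = 1.7321 ≠ 3.6235 ✗
  …
  (2.5, 3.5, 165°): r_1=3.6235, r_2=1.0000, r_3=1.0000, r_4=2.5882 — all match ✓
Unique over the lattice → pose = (2.5, 3.5, 165°).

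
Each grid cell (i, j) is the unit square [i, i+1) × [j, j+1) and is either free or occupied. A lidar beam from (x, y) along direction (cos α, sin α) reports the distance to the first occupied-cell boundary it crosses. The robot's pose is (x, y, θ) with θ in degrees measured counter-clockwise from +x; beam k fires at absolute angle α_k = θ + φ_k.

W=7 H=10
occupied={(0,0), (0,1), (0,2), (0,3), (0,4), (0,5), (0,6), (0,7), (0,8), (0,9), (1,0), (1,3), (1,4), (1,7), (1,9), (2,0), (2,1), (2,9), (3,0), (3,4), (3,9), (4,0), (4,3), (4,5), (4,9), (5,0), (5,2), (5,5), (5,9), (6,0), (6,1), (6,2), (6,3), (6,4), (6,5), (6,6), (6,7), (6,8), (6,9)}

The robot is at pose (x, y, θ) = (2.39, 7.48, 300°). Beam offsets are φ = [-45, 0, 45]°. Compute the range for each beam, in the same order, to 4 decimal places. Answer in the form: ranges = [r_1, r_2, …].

ranges = [2.5675, 2.8637, 3.7373]

beam 1: φ=-45°, α=255°
  cosα=-0.2588 sinα=-0.9659 | (2,7) | tMaxX 1.5068 tMaxY 0.4969 | tΔX 3.8637 tΔY 1.0353
    t=0.4969 [y] (2,6)
    t=1.5068 [x] (1,6)
    t=1.5322 [y] (1,5)
    t=2.5675 [y] (1,4) — stop
  → r_1 = 2.5675
beam 2: φ=0°, α=300°
  cosα=0.5000 sinα=-0.8660 | (2,7) | tMaxX 1.2200 tMaxY 0.5543 | tΔX 2.0000 tΔY 1.1547
    t=0.5543 [y] (2,6)
    t=1.2200 [x] (3,6)
    t=1.7090 [y] (3,5)
    t=2.8637 [y] (3,4) — stop
  → r_2 = 2.8637
beam 3: φ=45°, α=345°
  cosα=0.9659 sinα=-0.2588 | (2,7) | tMaxX 0.6315 tMaxY 1.8546 | tΔX 1.0353 tΔY 3.8637
    t=0.6315 [x] (3,7)
    t=1.6668 [x] (4,7)
    t=1.8546 [y] (4,6)
    t=2.7021 [x] (5,6)
    t=3.7373 [x] (6,6) — stop
  → r_3 = 3.7373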